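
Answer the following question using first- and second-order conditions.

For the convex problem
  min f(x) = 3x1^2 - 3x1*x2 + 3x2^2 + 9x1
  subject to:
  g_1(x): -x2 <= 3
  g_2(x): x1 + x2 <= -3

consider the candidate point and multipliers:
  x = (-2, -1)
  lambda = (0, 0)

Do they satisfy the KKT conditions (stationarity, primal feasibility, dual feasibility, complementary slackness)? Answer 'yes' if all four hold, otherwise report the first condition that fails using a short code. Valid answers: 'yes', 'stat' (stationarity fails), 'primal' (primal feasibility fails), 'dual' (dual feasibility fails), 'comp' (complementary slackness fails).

Gradient of f: grad f(x) = Q x + c = (0, 0)
Constraint values g_i(x) = a_i^T x - b_i:
  g_1((-2, -1)) = -2
  g_2((-2, -1)) = 0
Stationarity residual: grad f(x) + sum_i lambda_i a_i = (0, 0)
  -> stationarity OK
Primal feasibility (all g_i <= 0): OK
Dual feasibility (all lambda_i >= 0): OK
Complementary slackness (lambda_i * g_i(x) = 0 for all i): OK

Verdict: yes, KKT holds.

yes


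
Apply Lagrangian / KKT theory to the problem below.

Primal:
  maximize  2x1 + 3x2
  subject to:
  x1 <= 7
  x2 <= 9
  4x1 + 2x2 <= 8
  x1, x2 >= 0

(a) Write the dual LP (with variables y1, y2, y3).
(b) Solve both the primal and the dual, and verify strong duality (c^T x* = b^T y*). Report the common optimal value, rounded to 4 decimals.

The standard primal-dual pair for 'max c^T x s.t. A x <= b, x >= 0' is:
  Dual:  min b^T y  s.t.  A^T y >= c,  y >= 0.

So the dual LP is:
  minimize  7y1 + 9y2 + 8y3
  subject to:
    y1 + 4y3 >= 2
    y2 + 2y3 >= 3
    y1, y2, y3 >= 0

Solving the primal: x* = (0, 4).
  primal value c^T x* = 12.
Solving the dual: y* = (0, 0, 1.5).
  dual value b^T y* = 12.
Strong duality: c^T x* = b^T y*. Confirmed.

12


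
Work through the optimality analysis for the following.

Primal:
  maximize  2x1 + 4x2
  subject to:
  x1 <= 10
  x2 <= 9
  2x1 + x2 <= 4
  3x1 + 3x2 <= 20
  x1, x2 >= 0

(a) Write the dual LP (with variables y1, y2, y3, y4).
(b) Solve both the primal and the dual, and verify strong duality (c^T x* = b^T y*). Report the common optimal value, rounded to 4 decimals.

The standard primal-dual pair for 'max c^T x s.t. A x <= b, x >= 0' is:
  Dual:  min b^T y  s.t.  A^T y >= c,  y >= 0.

So the dual LP is:
  minimize  10y1 + 9y2 + 4y3 + 20y4
  subject to:
    y1 + 2y3 + 3y4 >= 2
    y2 + y3 + 3y4 >= 4
    y1, y2, y3, y4 >= 0

Solving the primal: x* = (0, 4).
  primal value c^T x* = 16.
Solving the dual: y* = (0, 0, 4, 0).
  dual value b^T y* = 16.
Strong duality: c^T x* = b^T y*. Confirmed.

16


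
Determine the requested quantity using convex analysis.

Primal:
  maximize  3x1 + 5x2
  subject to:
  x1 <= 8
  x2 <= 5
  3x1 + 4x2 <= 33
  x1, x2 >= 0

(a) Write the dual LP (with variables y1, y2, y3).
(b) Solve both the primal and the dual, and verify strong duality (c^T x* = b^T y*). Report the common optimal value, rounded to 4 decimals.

The standard primal-dual pair for 'max c^T x s.t. A x <= b, x >= 0' is:
  Dual:  min b^T y  s.t.  A^T y >= c,  y >= 0.

So the dual LP is:
  minimize  8y1 + 5y2 + 33y3
  subject to:
    y1 + 3y3 >= 3
    y2 + 4y3 >= 5
    y1, y2, y3 >= 0

Solving the primal: x* = (4.3333, 5).
  primal value c^T x* = 38.
Solving the dual: y* = (0, 1, 1).
  dual value b^T y* = 38.
Strong duality: c^T x* = b^T y*. Confirmed.

38


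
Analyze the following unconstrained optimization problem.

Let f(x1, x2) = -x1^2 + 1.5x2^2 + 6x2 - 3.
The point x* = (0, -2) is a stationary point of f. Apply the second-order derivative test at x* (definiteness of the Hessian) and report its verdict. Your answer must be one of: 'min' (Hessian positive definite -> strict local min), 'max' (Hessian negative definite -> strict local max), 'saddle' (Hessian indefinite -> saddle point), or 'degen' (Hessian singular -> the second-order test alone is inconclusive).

Compute the Hessian H = grad^2 f:
  H = [[-2, 0], [0, 3]]
Verify stationarity: grad f(x*) = H x* + g = (0, 0).
Eigenvalues of H: -2, 3.
Eigenvalues have mixed signs, so H is indefinite -> x* is a saddle point.

saddle


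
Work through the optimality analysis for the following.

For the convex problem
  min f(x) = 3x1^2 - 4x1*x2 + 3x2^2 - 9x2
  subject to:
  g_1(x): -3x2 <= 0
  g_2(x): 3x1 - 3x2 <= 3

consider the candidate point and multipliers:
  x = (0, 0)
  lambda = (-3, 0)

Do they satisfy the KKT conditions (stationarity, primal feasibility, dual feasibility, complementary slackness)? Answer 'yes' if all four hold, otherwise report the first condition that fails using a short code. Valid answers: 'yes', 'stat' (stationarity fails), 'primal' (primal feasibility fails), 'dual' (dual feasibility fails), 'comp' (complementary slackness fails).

Gradient of f: grad f(x) = Q x + c = (0, -9)
Constraint values g_i(x) = a_i^T x - b_i:
  g_1((0, 0)) = 0
  g_2((0, 0)) = -3
Stationarity residual: grad f(x) + sum_i lambda_i a_i = (0, 0)
  -> stationarity OK
Primal feasibility (all g_i <= 0): OK
Dual feasibility (all lambda_i >= 0): FAILS
Complementary slackness (lambda_i * g_i(x) = 0 for all i): OK

Verdict: the first failing condition is dual_feasibility -> dual.

dual


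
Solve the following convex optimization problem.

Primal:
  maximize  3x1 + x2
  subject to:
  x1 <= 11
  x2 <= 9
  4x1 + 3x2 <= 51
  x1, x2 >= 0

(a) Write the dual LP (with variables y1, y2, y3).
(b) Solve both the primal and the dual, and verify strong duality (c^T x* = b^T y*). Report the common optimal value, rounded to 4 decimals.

The standard primal-dual pair for 'max c^T x s.t. A x <= b, x >= 0' is:
  Dual:  min b^T y  s.t.  A^T y >= c,  y >= 0.

So the dual LP is:
  minimize  11y1 + 9y2 + 51y3
  subject to:
    y1 + 4y3 >= 3
    y2 + 3y3 >= 1
    y1, y2, y3 >= 0

Solving the primal: x* = (11, 2.3333).
  primal value c^T x* = 35.3333.
Solving the dual: y* = (1.6667, 0, 0.3333).
  dual value b^T y* = 35.3333.
Strong duality: c^T x* = b^T y*. Confirmed.

35.3333


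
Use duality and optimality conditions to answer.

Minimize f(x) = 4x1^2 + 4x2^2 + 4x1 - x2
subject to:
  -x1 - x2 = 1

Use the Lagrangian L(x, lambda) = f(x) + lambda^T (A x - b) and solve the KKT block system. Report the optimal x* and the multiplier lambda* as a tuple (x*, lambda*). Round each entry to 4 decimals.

Form the Lagrangian:
  L(x, lambda) = (1/2) x^T Q x + c^T x + lambda^T (A x - b)
Stationarity (grad_x L = 0): Q x + c + A^T lambda = 0.
Primal feasibility: A x = b.

This gives the KKT block system:
  [ Q   A^T ] [ x     ]   [-c ]
  [ A    0  ] [ lambda ] = [ b ]

Solving the linear system:
  x*      = (-0.8125, -0.1875)
  lambda* = (-2.5)
  f(x*)   = -0.2812

x* = (-0.8125, -0.1875), lambda* = (-2.5)


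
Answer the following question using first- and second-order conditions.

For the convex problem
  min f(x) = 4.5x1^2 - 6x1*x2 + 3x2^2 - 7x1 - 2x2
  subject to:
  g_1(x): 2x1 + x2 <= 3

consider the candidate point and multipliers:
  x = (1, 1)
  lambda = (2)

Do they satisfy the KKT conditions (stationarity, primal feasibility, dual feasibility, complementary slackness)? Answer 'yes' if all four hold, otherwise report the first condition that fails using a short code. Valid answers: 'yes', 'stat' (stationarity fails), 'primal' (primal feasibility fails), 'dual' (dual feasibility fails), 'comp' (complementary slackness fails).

Gradient of f: grad f(x) = Q x + c = (-4, -2)
Constraint values g_i(x) = a_i^T x - b_i:
  g_1((1, 1)) = 0
Stationarity residual: grad f(x) + sum_i lambda_i a_i = (0, 0)
  -> stationarity OK
Primal feasibility (all g_i <= 0): OK
Dual feasibility (all lambda_i >= 0): OK
Complementary slackness (lambda_i * g_i(x) = 0 for all i): OK

Verdict: yes, KKT holds.

yes


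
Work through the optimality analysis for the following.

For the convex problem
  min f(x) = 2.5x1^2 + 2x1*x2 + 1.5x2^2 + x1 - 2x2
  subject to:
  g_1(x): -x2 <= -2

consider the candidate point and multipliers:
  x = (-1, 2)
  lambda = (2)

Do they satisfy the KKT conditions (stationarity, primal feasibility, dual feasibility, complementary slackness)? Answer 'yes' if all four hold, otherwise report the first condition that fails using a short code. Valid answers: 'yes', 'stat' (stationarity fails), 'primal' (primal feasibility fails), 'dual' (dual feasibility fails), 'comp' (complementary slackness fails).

Gradient of f: grad f(x) = Q x + c = (0, 2)
Constraint values g_i(x) = a_i^T x - b_i:
  g_1((-1, 2)) = 0
Stationarity residual: grad f(x) + sum_i lambda_i a_i = (0, 0)
  -> stationarity OK
Primal feasibility (all g_i <= 0): OK
Dual feasibility (all lambda_i >= 0): OK
Complementary slackness (lambda_i * g_i(x) = 0 for all i): OK

Verdict: yes, KKT holds.

yes


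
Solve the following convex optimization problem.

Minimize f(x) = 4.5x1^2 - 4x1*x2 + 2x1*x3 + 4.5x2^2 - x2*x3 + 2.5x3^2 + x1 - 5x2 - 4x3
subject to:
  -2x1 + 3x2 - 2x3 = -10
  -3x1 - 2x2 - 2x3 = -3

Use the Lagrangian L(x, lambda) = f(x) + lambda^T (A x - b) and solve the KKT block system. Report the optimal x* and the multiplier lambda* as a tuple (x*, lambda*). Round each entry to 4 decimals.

Form the Lagrangian:
  L(x, lambda) = (1/2) x^T Q x + c^T x + lambda^T (A x - b)
Stationarity (grad_x L = 0): Q x + c + A^T lambda = 0.
Primal feasibility: A x = b.

This gives the KKT block system:
  [ Q   A^T ] [ x     ]   [-c ]
  [ A    0  ] [ lambda ] = [ b ]

Solving the linear system:
  x*      = (-0.0752, -1.385, 2.9978)
  lambda* = (6.477, -0.3652)
  f(x*)   = 29.2663

x* = (-0.0752, -1.385, 2.9978), lambda* = (6.477, -0.3652)


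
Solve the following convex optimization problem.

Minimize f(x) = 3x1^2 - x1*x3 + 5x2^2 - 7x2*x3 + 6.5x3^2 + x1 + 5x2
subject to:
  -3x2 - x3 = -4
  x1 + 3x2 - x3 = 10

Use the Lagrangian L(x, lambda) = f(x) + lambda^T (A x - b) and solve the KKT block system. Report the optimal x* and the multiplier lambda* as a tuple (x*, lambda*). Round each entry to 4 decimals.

Form the Lagrangian:
  L(x, lambda) = (1/2) x^T Q x + c^T x + lambda^T (A x - b)
Stationarity (grad_x L = 0): Q x + c + A^T lambda = 0.
Primal feasibility: A x = b.

This gives the KKT block system:
  [ Q   A^T ] [ x     ]   [-c ]
  [ A    0  ] [ lambda ] = [ b ]

Solving the linear system:
  x*      = (3.2894, 1.7851, -1.3553)
  lambda* = (-11.3123, -22.0917)
  f(x*)   = 93.9413

x* = (3.2894, 1.7851, -1.3553), lambda* = (-11.3123, -22.0917)


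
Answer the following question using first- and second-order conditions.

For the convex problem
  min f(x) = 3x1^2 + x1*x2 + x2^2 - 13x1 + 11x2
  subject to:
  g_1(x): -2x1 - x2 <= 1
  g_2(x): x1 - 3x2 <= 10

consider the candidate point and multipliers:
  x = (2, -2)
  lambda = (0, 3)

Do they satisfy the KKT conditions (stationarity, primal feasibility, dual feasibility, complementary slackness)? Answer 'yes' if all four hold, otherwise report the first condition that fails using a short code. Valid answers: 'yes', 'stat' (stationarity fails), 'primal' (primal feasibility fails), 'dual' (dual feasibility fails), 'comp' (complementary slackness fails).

Gradient of f: grad f(x) = Q x + c = (-3, 9)
Constraint values g_i(x) = a_i^T x - b_i:
  g_1((2, -2)) = -3
  g_2((2, -2)) = -2
Stationarity residual: grad f(x) + sum_i lambda_i a_i = (0, 0)
  -> stationarity OK
Primal feasibility (all g_i <= 0): OK
Dual feasibility (all lambda_i >= 0): OK
Complementary slackness (lambda_i * g_i(x) = 0 for all i): FAILS

Verdict: the first failing condition is complementary_slackness -> comp.

comp


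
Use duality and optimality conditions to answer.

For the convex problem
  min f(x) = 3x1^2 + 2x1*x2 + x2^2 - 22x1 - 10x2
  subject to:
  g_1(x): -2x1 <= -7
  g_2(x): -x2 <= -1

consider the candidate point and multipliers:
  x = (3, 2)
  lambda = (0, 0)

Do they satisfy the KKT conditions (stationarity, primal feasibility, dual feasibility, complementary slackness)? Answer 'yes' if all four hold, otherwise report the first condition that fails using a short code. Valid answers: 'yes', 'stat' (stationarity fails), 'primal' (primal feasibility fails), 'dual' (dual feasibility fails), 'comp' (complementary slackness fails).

Gradient of f: grad f(x) = Q x + c = (0, 0)
Constraint values g_i(x) = a_i^T x - b_i:
  g_1((3, 2)) = 1
  g_2((3, 2)) = -1
Stationarity residual: grad f(x) + sum_i lambda_i a_i = (0, 0)
  -> stationarity OK
Primal feasibility (all g_i <= 0): FAILS
Dual feasibility (all lambda_i >= 0): OK
Complementary slackness (lambda_i * g_i(x) = 0 for all i): OK

Verdict: the first failing condition is primal_feasibility -> primal.

primal


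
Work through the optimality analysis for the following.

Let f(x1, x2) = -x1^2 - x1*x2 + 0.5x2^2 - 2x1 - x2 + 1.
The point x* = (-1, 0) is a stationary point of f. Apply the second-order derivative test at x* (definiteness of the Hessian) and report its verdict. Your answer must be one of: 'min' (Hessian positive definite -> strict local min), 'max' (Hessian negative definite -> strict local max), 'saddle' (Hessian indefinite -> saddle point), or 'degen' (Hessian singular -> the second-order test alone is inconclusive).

Compute the Hessian H = grad^2 f:
  H = [[-2, -1], [-1, 1]]
Verify stationarity: grad f(x*) = H x* + g = (0, 0).
Eigenvalues of H: -2.3028, 1.3028.
Eigenvalues have mixed signs, so H is indefinite -> x* is a saddle point.

saddle


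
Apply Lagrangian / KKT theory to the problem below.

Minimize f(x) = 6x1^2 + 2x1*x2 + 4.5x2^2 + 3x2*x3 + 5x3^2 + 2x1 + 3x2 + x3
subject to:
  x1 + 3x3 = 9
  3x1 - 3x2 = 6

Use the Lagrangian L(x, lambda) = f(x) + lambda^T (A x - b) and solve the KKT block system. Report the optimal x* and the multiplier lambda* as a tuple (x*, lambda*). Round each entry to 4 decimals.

Form the Lagrangian:
  L(x, lambda) = (1/2) x^T Q x + c^T x + lambda^T (A x - b)
Stationarity (grad_x L = 0): Q x + c + A^T lambda = 0.
Primal feasibility: A x = b.

This gives the KKT block system:
  [ Q   A^T ] [ x     ]   [-c ]
  [ A    0  ] [ lambda ] = [ b ]

Solving the linear system:
  x*      = (0.6774, -1.3226, 2.7742)
  lambda* = (-8.2581, 0.2581)
  f(x*)   = 36.4677

x* = (0.6774, -1.3226, 2.7742), lambda* = (-8.2581, 0.2581)


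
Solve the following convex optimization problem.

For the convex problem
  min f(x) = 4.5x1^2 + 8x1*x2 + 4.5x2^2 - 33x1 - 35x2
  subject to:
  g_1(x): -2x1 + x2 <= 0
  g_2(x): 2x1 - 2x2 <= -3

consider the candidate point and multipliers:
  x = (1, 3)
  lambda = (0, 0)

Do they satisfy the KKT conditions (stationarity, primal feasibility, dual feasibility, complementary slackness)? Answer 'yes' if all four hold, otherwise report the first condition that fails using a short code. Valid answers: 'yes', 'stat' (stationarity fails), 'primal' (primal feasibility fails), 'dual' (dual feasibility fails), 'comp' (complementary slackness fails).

Gradient of f: grad f(x) = Q x + c = (0, 0)
Constraint values g_i(x) = a_i^T x - b_i:
  g_1((1, 3)) = 1
  g_2((1, 3)) = -1
Stationarity residual: grad f(x) + sum_i lambda_i a_i = (0, 0)
  -> stationarity OK
Primal feasibility (all g_i <= 0): FAILS
Dual feasibility (all lambda_i >= 0): OK
Complementary slackness (lambda_i * g_i(x) = 0 for all i): OK

Verdict: the first failing condition is primal_feasibility -> primal.

primal


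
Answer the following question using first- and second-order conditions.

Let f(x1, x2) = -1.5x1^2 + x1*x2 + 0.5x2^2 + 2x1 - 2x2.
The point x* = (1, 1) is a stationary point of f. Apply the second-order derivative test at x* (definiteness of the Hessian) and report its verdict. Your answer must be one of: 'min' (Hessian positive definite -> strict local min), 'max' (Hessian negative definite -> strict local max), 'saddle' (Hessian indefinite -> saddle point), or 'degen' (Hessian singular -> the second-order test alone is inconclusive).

Compute the Hessian H = grad^2 f:
  H = [[-3, 1], [1, 1]]
Verify stationarity: grad f(x*) = H x* + g = (0, 0).
Eigenvalues of H: -3.2361, 1.2361.
Eigenvalues have mixed signs, so H is indefinite -> x* is a saddle point.

saddle


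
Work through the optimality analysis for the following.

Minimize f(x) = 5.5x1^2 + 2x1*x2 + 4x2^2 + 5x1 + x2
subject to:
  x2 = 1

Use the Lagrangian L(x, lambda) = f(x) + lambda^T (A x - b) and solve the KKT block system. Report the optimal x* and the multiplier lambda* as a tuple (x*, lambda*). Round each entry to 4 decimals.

Form the Lagrangian:
  L(x, lambda) = (1/2) x^T Q x + c^T x + lambda^T (A x - b)
Stationarity (grad_x L = 0): Q x + c + A^T lambda = 0.
Primal feasibility: A x = b.

This gives the KKT block system:
  [ Q   A^T ] [ x     ]   [-c ]
  [ A    0  ] [ lambda ] = [ b ]

Solving the linear system:
  x*      = (-0.6364, 1)
  lambda* = (-7.7273)
  f(x*)   = 2.7727

x* = (-0.6364, 1), lambda* = (-7.7273)


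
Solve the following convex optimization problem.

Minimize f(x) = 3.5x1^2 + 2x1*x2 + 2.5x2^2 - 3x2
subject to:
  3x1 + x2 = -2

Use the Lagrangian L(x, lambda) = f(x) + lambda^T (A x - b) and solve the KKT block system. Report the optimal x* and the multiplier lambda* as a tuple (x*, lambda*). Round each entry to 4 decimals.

Form the Lagrangian:
  L(x, lambda) = (1/2) x^T Q x + c^T x + lambda^T (A x - b)
Stationarity (grad_x L = 0): Q x + c + A^T lambda = 0.
Primal feasibility: A x = b.

This gives the KKT block system:
  [ Q   A^T ] [ x     ]   [-c ]
  [ A    0  ] [ lambda ] = [ b ]

Solving the linear system:
  x*      = (-0.875, 0.625)
  lambda* = (1.625)
  f(x*)   = 0.6875

x* = (-0.875, 0.625), lambda* = (1.625)


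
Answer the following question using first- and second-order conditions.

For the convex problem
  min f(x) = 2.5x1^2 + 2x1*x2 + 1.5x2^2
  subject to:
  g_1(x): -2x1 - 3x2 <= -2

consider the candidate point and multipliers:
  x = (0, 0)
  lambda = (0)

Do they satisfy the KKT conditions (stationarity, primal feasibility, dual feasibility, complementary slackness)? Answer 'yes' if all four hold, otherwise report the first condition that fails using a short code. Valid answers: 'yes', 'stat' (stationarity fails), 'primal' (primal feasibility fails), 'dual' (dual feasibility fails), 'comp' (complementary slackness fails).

Gradient of f: grad f(x) = Q x + c = (0, 0)
Constraint values g_i(x) = a_i^T x - b_i:
  g_1((0, 0)) = 2
Stationarity residual: grad f(x) + sum_i lambda_i a_i = (0, 0)
  -> stationarity OK
Primal feasibility (all g_i <= 0): FAILS
Dual feasibility (all lambda_i >= 0): OK
Complementary slackness (lambda_i * g_i(x) = 0 for all i): OK

Verdict: the first failing condition is primal_feasibility -> primal.

primal


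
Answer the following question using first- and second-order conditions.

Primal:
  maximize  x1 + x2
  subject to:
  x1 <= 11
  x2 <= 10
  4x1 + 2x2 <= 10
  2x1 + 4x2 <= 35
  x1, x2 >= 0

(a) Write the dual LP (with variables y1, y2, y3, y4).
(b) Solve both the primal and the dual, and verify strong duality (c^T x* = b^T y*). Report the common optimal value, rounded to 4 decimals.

The standard primal-dual pair for 'max c^T x s.t. A x <= b, x >= 0' is:
  Dual:  min b^T y  s.t.  A^T y >= c,  y >= 0.

So the dual LP is:
  minimize  11y1 + 10y2 + 10y3 + 35y4
  subject to:
    y1 + 4y3 + 2y4 >= 1
    y2 + 2y3 + 4y4 >= 1
    y1, y2, y3, y4 >= 0

Solving the primal: x* = (0, 5).
  primal value c^T x* = 5.
Solving the dual: y* = (0, 0, 0.5, 0).
  dual value b^T y* = 5.
Strong duality: c^T x* = b^T y*. Confirmed.

5


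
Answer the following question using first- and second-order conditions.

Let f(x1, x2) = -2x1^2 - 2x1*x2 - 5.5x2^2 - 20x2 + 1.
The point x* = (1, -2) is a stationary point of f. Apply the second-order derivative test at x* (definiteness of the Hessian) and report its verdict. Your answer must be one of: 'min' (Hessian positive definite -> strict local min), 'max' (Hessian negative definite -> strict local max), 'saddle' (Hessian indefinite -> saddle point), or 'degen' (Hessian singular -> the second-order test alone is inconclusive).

Compute the Hessian H = grad^2 f:
  H = [[-4, -2], [-2, -11]]
Verify stationarity: grad f(x*) = H x* + g = (0, 0).
Eigenvalues of H: -11.5311, -3.4689.
Both eigenvalues < 0, so H is negative definite -> x* is a strict local max.

max


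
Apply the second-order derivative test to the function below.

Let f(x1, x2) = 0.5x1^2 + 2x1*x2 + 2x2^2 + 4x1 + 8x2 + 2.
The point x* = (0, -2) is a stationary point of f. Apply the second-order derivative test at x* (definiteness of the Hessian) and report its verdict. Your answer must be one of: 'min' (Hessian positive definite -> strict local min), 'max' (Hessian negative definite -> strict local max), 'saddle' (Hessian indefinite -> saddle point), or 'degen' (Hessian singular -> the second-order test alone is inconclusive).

Compute the Hessian H = grad^2 f:
  H = [[1, 2], [2, 4]]
Verify stationarity: grad f(x*) = H x* + g = (0, 0).
Eigenvalues of H: 0, 5.
H has a zero eigenvalue (singular; positive semidefinite but not definite), so H is neither positive definite, negative definite, nor indefinite. The second-order test alone is inconclusive -> degen.
(Indeed, f is constant along the null direction of H through x*, so x* is not a strict local extremum.)

degen


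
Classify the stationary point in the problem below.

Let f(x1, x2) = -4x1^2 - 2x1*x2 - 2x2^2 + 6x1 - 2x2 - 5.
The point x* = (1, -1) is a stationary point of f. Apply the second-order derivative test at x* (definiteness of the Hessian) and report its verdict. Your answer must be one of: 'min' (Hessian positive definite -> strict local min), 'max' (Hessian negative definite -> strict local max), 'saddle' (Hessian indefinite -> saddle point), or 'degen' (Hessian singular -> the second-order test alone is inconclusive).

Compute the Hessian H = grad^2 f:
  H = [[-8, -2], [-2, -4]]
Verify stationarity: grad f(x*) = H x* + g = (0, 0).
Eigenvalues of H: -8.8284, -3.1716.
Both eigenvalues < 0, so H is negative definite -> x* is a strict local max.

max


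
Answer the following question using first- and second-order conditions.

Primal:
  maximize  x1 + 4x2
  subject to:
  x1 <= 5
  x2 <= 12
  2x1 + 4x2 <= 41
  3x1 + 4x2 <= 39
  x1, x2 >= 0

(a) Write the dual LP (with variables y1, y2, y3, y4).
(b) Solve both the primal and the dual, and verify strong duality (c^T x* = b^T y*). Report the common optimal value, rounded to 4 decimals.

The standard primal-dual pair for 'max c^T x s.t. A x <= b, x >= 0' is:
  Dual:  min b^T y  s.t.  A^T y >= c,  y >= 0.

So the dual LP is:
  minimize  5y1 + 12y2 + 41y3 + 39y4
  subject to:
    y1 + 2y3 + 3y4 >= 1
    y2 + 4y3 + 4y4 >= 4
    y1, y2, y3, y4 >= 0

Solving the primal: x* = (0, 9.75).
  primal value c^T x* = 39.
Solving the dual: y* = (0, 0, 0, 1).
  dual value b^T y* = 39.
Strong duality: c^T x* = b^T y*. Confirmed.

39


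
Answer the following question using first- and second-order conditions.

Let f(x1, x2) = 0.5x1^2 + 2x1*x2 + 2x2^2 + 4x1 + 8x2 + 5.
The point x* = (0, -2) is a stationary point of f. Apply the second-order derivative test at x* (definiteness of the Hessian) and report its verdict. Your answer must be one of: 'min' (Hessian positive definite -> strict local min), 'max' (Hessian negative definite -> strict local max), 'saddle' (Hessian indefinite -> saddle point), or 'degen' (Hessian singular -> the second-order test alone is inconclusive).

Compute the Hessian H = grad^2 f:
  H = [[1, 2], [2, 4]]
Verify stationarity: grad f(x*) = H x* + g = (0, 0).
Eigenvalues of H: 0, 5.
H has a zero eigenvalue (singular; positive semidefinite but not definite), so H is neither positive definite, negative definite, nor indefinite. The second-order test alone is inconclusive -> degen.
(Indeed, f is constant along the null direction of H through x*, so x* is not a strict local extremum.)

degen


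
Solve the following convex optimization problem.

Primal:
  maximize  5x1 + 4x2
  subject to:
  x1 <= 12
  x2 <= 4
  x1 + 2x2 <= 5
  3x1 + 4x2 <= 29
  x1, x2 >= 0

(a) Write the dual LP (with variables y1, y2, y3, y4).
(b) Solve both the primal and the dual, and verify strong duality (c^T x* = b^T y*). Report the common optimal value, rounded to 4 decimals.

The standard primal-dual pair for 'max c^T x s.t. A x <= b, x >= 0' is:
  Dual:  min b^T y  s.t.  A^T y >= c,  y >= 0.

So the dual LP is:
  minimize  12y1 + 4y2 + 5y3 + 29y4
  subject to:
    y1 + y3 + 3y4 >= 5
    y2 + 2y3 + 4y4 >= 4
    y1, y2, y3, y4 >= 0

Solving the primal: x* = (5, 0).
  primal value c^T x* = 25.
Solving the dual: y* = (0, 0, 5, 0).
  dual value b^T y* = 25.
Strong duality: c^T x* = b^T y*. Confirmed.

25


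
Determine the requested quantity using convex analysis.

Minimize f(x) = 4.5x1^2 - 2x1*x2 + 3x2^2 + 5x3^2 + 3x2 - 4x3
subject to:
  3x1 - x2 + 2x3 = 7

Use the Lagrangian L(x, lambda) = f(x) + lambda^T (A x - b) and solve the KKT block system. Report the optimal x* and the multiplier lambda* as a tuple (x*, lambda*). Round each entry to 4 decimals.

Form the Lagrangian:
  L(x, lambda) = (1/2) x^T Q x + c^T x + lambda^T (A x - b)
Stationarity (grad_x L = 0): Q x + c + A^T lambda = 0.
Primal feasibility: A x = b.

This gives the KKT block system:
  [ Q   A^T ] [ x     ]   [-c ]
  [ A    0  ] [ lambda ] = [ b ]

Solving the linear system:
  x*      = (1.2366, -0.7944, 1.2479)
  lambda* = (-4.2394)
  f(x*)   = 11.1507

x* = (1.2366, -0.7944, 1.2479), lambda* = (-4.2394)


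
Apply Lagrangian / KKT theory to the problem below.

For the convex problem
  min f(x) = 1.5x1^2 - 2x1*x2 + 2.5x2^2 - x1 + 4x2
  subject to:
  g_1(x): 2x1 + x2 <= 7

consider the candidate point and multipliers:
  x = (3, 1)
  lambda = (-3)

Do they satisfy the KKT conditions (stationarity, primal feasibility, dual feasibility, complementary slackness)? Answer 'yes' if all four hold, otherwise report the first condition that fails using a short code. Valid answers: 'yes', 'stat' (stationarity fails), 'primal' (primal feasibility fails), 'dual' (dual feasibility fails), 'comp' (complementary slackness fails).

Gradient of f: grad f(x) = Q x + c = (6, 3)
Constraint values g_i(x) = a_i^T x - b_i:
  g_1((3, 1)) = 0
Stationarity residual: grad f(x) + sum_i lambda_i a_i = (0, 0)
  -> stationarity OK
Primal feasibility (all g_i <= 0): OK
Dual feasibility (all lambda_i >= 0): FAILS
Complementary slackness (lambda_i * g_i(x) = 0 for all i): OK

Verdict: the first failing condition is dual_feasibility -> dual.

dual


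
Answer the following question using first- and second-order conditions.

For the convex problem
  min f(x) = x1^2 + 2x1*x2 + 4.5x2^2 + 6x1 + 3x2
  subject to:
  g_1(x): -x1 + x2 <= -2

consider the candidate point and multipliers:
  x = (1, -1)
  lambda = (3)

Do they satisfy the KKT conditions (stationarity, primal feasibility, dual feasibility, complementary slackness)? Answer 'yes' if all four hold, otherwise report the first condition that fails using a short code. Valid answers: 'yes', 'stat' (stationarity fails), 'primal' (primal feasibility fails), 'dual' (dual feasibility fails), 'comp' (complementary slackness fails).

Gradient of f: grad f(x) = Q x + c = (6, -4)
Constraint values g_i(x) = a_i^T x - b_i:
  g_1((1, -1)) = 0
Stationarity residual: grad f(x) + sum_i lambda_i a_i = (3, -1)
  -> stationarity FAILS
Primal feasibility (all g_i <= 0): OK
Dual feasibility (all lambda_i >= 0): OK
Complementary slackness (lambda_i * g_i(x) = 0 for all i): OK

Verdict: the first failing condition is stationarity -> stat.

stat


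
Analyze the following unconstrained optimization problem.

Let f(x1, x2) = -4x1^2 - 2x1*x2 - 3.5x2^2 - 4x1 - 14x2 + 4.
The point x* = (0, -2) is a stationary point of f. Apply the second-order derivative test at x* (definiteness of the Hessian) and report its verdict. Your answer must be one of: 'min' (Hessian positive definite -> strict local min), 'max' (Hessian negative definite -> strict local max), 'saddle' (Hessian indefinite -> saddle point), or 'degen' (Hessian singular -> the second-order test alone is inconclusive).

Compute the Hessian H = grad^2 f:
  H = [[-8, -2], [-2, -7]]
Verify stationarity: grad f(x*) = H x* + g = (0, 0).
Eigenvalues of H: -9.5616, -5.4384.
Both eigenvalues < 0, so H is negative definite -> x* is a strict local max.

max


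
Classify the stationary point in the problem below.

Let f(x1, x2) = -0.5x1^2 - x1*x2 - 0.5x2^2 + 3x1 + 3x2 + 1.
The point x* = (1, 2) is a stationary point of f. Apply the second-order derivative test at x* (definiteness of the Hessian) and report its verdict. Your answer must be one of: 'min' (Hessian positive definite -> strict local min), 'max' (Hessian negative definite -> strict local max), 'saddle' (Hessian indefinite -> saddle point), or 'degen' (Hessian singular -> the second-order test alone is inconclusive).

Compute the Hessian H = grad^2 f:
  H = [[-1, -1], [-1, -1]]
Verify stationarity: grad f(x*) = H x* + g = (0, 0).
Eigenvalues of H: -2, 0.
H has a zero eigenvalue (singular; negative semidefinite but not definite), so H is neither positive definite, negative definite, nor indefinite. The second-order test alone is inconclusive -> degen.
(Indeed, f is constant along the null direction of H through x*, so x* is not a strict local extremum.)

degen


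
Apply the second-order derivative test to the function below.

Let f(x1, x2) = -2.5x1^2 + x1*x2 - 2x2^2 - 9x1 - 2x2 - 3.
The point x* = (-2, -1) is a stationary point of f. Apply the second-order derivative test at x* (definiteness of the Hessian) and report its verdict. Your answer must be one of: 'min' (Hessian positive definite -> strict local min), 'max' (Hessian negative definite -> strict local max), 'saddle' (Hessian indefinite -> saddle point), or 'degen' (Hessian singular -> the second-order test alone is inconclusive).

Compute the Hessian H = grad^2 f:
  H = [[-5, 1], [1, -4]]
Verify stationarity: grad f(x*) = H x* + g = (0, 0).
Eigenvalues of H: -5.618, -3.382.
Both eigenvalues < 0, so H is negative definite -> x* is a strict local max.

max


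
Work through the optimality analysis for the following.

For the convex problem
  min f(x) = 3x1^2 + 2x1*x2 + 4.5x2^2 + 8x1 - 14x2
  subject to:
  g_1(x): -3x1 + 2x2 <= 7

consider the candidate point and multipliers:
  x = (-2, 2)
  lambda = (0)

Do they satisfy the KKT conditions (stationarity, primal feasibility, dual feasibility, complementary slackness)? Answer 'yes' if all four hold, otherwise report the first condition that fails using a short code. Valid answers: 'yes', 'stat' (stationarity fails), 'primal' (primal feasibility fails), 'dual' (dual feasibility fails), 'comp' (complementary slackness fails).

Gradient of f: grad f(x) = Q x + c = (0, 0)
Constraint values g_i(x) = a_i^T x - b_i:
  g_1((-2, 2)) = 3
Stationarity residual: grad f(x) + sum_i lambda_i a_i = (0, 0)
  -> stationarity OK
Primal feasibility (all g_i <= 0): FAILS
Dual feasibility (all lambda_i >= 0): OK
Complementary slackness (lambda_i * g_i(x) = 0 for all i): OK

Verdict: the first failing condition is primal_feasibility -> primal.

primal


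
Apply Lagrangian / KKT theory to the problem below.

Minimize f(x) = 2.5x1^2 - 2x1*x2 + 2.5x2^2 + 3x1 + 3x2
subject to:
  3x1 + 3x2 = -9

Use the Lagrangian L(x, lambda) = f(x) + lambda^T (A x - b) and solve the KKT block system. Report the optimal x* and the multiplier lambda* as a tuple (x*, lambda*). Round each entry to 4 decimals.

Form the Lagrangian:
  L(x, lambda) = (1/2) x^T Q x + c^T x + lambda^T (A x - b)
Stationarity (grad_x L = 0): Q x + c + A^T lambda = 0.
Primal feasibility: A x = b.

This gives the KKT block system:
  [ Q   A^T ] [ x     ]   [-c ]
  [ A    0  ] [ lambda ] = [ b ]

Solving the linear system:
  x*      = (-1.5, -1.5)
  lambda* = (0.5)
  f(x*)   = -2.25

x* = (-1.5, -1.5), lambda* = (0.5)


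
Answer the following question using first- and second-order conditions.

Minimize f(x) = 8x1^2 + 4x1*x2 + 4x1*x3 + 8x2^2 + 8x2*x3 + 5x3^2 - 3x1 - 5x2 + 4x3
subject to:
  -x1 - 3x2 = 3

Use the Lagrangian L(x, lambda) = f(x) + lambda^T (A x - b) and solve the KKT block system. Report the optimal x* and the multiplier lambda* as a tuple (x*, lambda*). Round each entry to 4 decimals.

Form the Lagrangian:
  L(x, lambda) = (1/2) x^T Q x + c^T x + lambda^T (A x - b)
Stationarity (grad_x L = 0): Q x + c + A^T lambda = 0.
Primal feasibility: A x = b.

This gives the KKT block system:
  [ Q   A^T ] [ x     ]   [-c ]
  [ A    0  ] [ lambda ] = [ b ]

Solving the linear system:
  x*      = (-0.0357, -0.9881, 0.4048)
  lambda* = (-5.9048)
  f(x*)   = 12.1905

x* = (-0.0357, -0.9881, 0.4048), lambda* = (-5.9048)


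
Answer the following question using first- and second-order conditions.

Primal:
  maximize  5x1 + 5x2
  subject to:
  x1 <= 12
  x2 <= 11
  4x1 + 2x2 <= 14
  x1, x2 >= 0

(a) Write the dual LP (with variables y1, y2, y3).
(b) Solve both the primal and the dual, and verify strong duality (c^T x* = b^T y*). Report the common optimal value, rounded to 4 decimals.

The standard primal-dual pair for 'max c^T x s.t. A x <= b, x >= 0' is:
  Dual:  min b^T y  s.t.  A^T y >= c,  y >= 0.

So the dual LP is:
  minimize  12y1 + 11y2 + 14y3
  subject to:
    y1 + 4y3 >= 5
    y2 + 2y3 >= 5
    y1, y2, y3 >= 0

Solving the primal: x* = (0, 7).
  primal value c^T x* = 35.
Solving the dual: y* = (0, 0, 2.5).
  dual value b^T y* = 35.
Strong duality: c^T x* = b^T y*. Confirmed.

35


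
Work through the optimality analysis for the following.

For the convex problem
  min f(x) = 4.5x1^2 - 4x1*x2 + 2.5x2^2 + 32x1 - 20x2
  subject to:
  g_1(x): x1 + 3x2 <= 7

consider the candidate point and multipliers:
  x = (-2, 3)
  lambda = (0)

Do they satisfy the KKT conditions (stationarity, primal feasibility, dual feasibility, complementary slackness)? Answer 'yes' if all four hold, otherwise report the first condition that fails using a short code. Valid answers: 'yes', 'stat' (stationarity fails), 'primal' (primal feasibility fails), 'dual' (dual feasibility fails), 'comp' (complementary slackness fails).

Gradient of f: grad f(x) = Q x + c = (2, 3)
Constraint values g_i(x) = a_i^T x - b_i:
  g_1((-2, 3)) = 0
Stationarity residual: grad f(x) + sum_i lambda_i a_i = (2, 3)
  -> stationarity FAILS
Primal feasibility (all g_i <= 0): OK
Dual feasibility (all lambda_i >= 0): OK
Complementary slackness (lambda_i * g_i(x) = 0 for all i): OK

Verdict: the first failing condition is stationarity -> stat.

stat


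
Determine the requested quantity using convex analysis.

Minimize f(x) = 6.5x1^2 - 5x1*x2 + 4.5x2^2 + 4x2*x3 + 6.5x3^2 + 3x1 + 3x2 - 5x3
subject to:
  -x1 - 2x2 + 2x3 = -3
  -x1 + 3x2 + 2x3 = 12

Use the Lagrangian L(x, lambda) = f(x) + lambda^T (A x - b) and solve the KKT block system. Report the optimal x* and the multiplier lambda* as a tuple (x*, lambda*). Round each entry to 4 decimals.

Form the Lagrangian:
  L(x, lambda) = (1/2) x^T Q x + c^T x + lambda^T (A x - b)
Stationarity (grad_x L = 0): Q x + c + A^T lambda = 0.
Primal feasibility: A x = b.

This gives the KKT block system:
  [ Q   A^T ] [ x     ]   [-c ]
  [ A    0  ] [ lambda ] = [ b ]

Solving the linear system:
  x*      = (-0.0769, 3, 1.4615)
  lambda* = (-0.5538, -12.4462)
  f(x*)   = 74.5769

x* = (-0.0769, 3, 1.4615), lambda* = (-0.5538, -12.4462)


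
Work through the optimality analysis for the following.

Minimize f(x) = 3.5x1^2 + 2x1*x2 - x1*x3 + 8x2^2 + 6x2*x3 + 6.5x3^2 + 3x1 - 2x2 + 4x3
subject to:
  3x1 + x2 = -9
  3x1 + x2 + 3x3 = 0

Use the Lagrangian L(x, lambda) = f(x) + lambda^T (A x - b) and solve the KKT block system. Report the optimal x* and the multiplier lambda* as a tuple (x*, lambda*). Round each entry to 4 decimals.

Form the Lagrangian:
  L(x, lambda) = (1/2) x^T Q x + c^T x + lambda^T (A x - b)
Stationarity (grad_x L = 0): Q x + c + A^T lambda = 0.
Primal feasibility: A x = b.

This gives the KKT block system:
  [ Q   A^T ] [ x     ]   [-c ]
  [ A    0  ] [ lambda ] = [ b ]

Solving the linear system:
  x*      = (-2.6331, -1.1007, 3)
  lambda* = (19.8873, -13.0096)
  f(x*)   = 92.6439

x* = (-2.6331, -1.1007, 3), lambda* = (19.8873, -13.0096)


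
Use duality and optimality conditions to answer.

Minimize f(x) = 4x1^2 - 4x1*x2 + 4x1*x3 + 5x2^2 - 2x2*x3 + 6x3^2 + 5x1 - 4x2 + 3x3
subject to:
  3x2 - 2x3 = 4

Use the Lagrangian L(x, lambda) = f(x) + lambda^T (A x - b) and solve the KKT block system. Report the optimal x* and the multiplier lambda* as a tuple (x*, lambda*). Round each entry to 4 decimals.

Form the Lagrangian:
  L(x, lambda) = (1/2) x^T Q x + c^T x + lambda^T (A x - b)
Stationarity (grad_x L = 0): Q x + c + A^T lambda = 0.
Primal feasibility: A x = b.

This gives the KKT block system:
  [ Q   A^T ] [ x     ]   [-c ]
  [ A    0  ] [ lambda ] = [ b ]

Solving the linear system:
  x*      = (0.123, 1.0082, -0.4877)
  lambda* = (-2.1885)
  f(x*)   = 1.9365

x* = (0.123, 1.0082, -0.4877), lambda* = (-2.1885)


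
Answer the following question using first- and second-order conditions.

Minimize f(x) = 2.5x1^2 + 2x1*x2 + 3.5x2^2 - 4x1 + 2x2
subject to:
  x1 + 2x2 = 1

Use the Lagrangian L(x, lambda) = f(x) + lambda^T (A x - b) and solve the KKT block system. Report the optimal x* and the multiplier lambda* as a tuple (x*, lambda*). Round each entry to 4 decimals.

Form the Lagrangian:
  L(x, lambda) = (1/2) x^T Q x + c^T x + lambda^T (A x - b)
Stationarity (grad_x L = 0): Q x + c + A^T lambda = 0.
Primal feasibility: A x = b.

This gives the KKT block system:
  [ Q   A^T ] [ x     ]   [-c ]
  [ A    0  ] [ lambda ] = [ b ]

Solving the linear system:
  x*      = (1.2105, -0.1053)
  lambda* = (-1.8421)
  f(x*)   = -1.6053

x* = (1.2105, -0.1053), lambda* = (-1.8421)


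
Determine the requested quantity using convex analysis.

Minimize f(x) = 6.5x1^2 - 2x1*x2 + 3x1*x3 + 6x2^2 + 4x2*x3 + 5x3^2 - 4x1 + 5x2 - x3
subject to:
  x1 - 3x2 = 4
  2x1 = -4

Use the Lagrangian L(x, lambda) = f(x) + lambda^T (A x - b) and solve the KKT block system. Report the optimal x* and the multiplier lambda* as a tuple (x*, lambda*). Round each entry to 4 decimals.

Form the Lagrangian:
  L(x, lambda) = (1/2) x^T Q x + c^T x + lambda^T (A x - b)
Stationarity (grad_x L = 0): Q x + c + A^T lambda = 0.
Primal feasibility: A x = b.

This gives the KKT block system:
  [ Q   A^T ] [ x     ]   [-c ]
  [ A    0  ] [ lambda ] = [ b ]

Solving the linear system:
  x*      = (-2, -2, 1.5)
  lambda* = (-3, 12.25)
  f(x*)   = 28.75

x* = (-2, -2, 1.5), lambda* = (-3, 12.25)


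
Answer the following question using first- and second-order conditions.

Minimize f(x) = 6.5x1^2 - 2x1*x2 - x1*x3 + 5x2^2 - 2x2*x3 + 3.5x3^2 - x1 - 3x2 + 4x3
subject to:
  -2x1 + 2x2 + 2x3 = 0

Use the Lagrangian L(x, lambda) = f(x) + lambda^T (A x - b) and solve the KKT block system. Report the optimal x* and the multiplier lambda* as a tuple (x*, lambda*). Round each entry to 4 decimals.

Form the Lagrangian:
  L(x, lambda) = (1/2) x^T Q x + c^T x + lambda^T (A x - b)
Stationarity (grad_x L = 0): Q x + c + A^T lambda = 0.
Primal feasibility: A x = b.

This gives the KKT block system:
  [ Q   A^T ] [ x     ]   [-c ]
  [ A    0  ] [ lambda ] = [ b ]

Solving the linear system:
  x*      = (0.0252, 0.3453, -0.3201)
  lambda* = (-0.5216)
  f(x*)   = -1.1709

x* = (0.0252, 0.3453, -0.3201), lambda* = (-0.5216)


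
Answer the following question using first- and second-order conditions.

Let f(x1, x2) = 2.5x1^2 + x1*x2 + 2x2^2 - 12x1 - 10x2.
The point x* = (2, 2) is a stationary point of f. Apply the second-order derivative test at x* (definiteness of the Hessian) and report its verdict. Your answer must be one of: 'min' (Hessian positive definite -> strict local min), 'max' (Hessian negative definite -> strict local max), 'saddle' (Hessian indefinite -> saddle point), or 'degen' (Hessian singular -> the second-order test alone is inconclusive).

Compute the Hessian H = grad^2 f:
  H = [[5, 1], [1, 4]]
Verify stationarity: grad f(x*) = H x* + g = (0, 0).
Eigenvalues of H: 3.382, 5.618.
Both eigenvalues > 0, so H is positive definite -> x* is a strict local min.

min


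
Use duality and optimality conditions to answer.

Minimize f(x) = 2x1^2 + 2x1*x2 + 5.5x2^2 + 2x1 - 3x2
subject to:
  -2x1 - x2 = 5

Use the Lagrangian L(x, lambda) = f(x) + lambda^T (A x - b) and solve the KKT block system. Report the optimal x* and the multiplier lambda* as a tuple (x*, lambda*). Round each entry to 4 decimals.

Form the Lagrangian:
  L(x, lambda) = (1/2) x^T Q x + c^T x + lambda^T (A x - b)
Stationarity (grad_x L = 0): Q x + c + A^T lambda = 0.
Primal feasibility: A x = b.

This gives the KKT block system:
  [ Q   A^T ] [ x     ]   [-c ]
  [ A    0  ] [ lambda ] = [ b ]

Solving the linear system:
  x*      = (-2.7, 0.4)
  lambda* = (-4)
  f(x*)   = 6.7

x* = (-2.7, 0.4), lambda* = (-4)
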